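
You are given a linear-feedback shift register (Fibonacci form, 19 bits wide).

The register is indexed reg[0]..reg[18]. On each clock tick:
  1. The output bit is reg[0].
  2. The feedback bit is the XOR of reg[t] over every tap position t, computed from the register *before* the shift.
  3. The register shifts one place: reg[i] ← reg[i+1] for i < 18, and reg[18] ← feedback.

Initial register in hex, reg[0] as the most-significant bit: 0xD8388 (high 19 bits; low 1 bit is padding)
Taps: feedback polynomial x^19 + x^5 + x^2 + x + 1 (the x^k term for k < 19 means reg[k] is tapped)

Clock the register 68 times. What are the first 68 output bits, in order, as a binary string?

11011000001110001000000111110111011101110110010101010101000100100000

k : reg_k → out_k, fb_k
0: 1101100000111000100 → 1, fb=0
1: 1011000001110001000 → 1, fb=0
2: 0110000011100010000 → 0, fb=0
3: 1100000111000100000 → 1, fb=0
4: 1000001110001000000 → 1, fb=1
5: 0000011100010000001 → 0, fb=1
6: 0000111000100000011 → 0, fb=1
7: 0001110001000000111 → 0, fb=1
8: 0011100010000001111 → 0, fb=1
9: 0111000100000011111 → 0, fb=0
10: 1110001000000111110 → 1, fb=1
11: 1100010000001111101 → 1, fb=1
12: 1000100000011111011 → 1, fb=1
13: 0001000000111110111 → 0, fb=0
14: 0010000001111101110 → 0, fb=1
15: 0100000011111011101 → 0, fb=1
16: 1000000111110111011 → 1, fb=1
17: 0000001111101110111 → 0, fb=0
18: 0000011111011101110 → 0, fb=1
19: 0000111110111011101 → 0, fb=1
20: 0001111101110111011 → 0, fb=1
21: 0011111011101110111 → 0, fb=0
22: 0111110111011101110 → 0, fb=1
23: 1111101110111011101 → 1, fb=1
24: 1111011101110111011 → 1, fb=0
25: 1110111011101110110 → 1, fb=0
26: 1101110111011101100 → 1, fb=1
27: 1011101110111011001 → 1, fb=0
28: 0111011101110110010 → 0, fb=1
29: 1110111011101100101 → 1, fb=0
30: 1101110111011001010 → 1, fb=1
31: 1011101110110010101 → 1, fb=0
32: 0111011101100101010 → 0, fb=1
33: 1110111011001010101 → 1, fb=0
34: 1101110110010101010 → 1, fb=1
35: 1011101100101010101 → 1, fb=0
36: 0111011001010101010 → 0, fb=1
37: 1110110010101010101 → 1, fb=0
38: 1101100101010101010 → 1, fb=0
39: 1011001010101010100 → 1, fb=0
40: 0110010101010101000 → 0, fb=1
41: 1100101010101010001 → 1, fb=0
42: 1001010101010100010 → 1, fb=0
43: 0010101010101000100 → 0, fb=1
44: 0101010101010001001 → 0, fb=0
45: 1010101010100010010 → 1, fb=0
46: 0101010101000100100 → 0, fb=0
47: 1010101010001001000 → 1, fb=0
48: 0101010100010010000 → 0, fb=0
49: 1010101000100100000 → 1, fb=0
50: 0101010001001000000 → 0, fb=0
51: 1010100010010000000 → 1, fb=0
52: 0101000100100000000 → 0, fb=1
53: 1010001001000000001 → 1, fb=0
54: 0100010010000000010 → 0, fb=0
55: 1000100100000000100 → 1, fb=1
56: 0001001000000001001 → 0, fb=0
57: 0010010000000010010 → 0, fb=0
58: 0100100000000100100 → 0, fb=1
59: 1001000000001001001 → 1, fb=1
60: 0010000000010010011 → 0, fb=1
61: 0100000000100100111 → 0, fb=1
62: 1000000001001001111 → 1, fb=1
63: 0000000010010011111 → 0, fb=0
64: 0000000100100111110 → 0, fb=0
65: 0000001001001111100 → 0, fb=0
66: 0000010010011111000 → 0, fb=1
67: 0000100100111110001 → 0, fb=0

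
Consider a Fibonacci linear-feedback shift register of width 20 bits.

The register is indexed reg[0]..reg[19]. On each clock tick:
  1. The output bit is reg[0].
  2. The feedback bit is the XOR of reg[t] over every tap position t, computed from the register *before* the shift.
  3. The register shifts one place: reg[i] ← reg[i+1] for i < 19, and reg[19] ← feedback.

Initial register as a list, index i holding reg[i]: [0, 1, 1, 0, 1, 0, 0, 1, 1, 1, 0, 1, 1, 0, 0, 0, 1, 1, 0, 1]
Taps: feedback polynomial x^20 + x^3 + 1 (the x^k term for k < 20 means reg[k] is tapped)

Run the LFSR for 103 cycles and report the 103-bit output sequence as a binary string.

0110100111011000110100100111000111100100000111111110110001001110000010001110001111100100111111111100110

tick  register→output (feedback)
  0  01101001110110001101→0 (0)
  1  11010011101100011010→1 (0)
  2  10100111011000110100→1 (1)
  3  01001110110001101001→0 (0)
  4  10011101100011010010→1 (0)
  5  00111011000110100100→0 (1)
  6  01110110001101001001→0 (1)
  7  11101100011010010011→1 (1)
  8  11011000110100100111→1 (0)
  9  10110001101001001110→1 (0)
 10  01100011010010011100→0 (0)
 11  11000110100100111000→1 (1)
 12  10001101001001110001→1 (1)
 13  00011010010011100011→0 (1)
 14  00110100100111000111→0 (1)
 15  01101001001110001111→0 (0)
 16  11010010011100011110→1 (0)
 17  10100100111000111100→1 (1)
 18  01001001110001111001→0 (0)
 19  10010011100011110010→1 (0)
 20  00100111000111100100→0 (0)
 21  01001110001111001000→0 (0)
 22  10011100011110010000→1 (0)
 23  00111000111100100000→0 (1)
 24  01110001111001000001→0 (1)
 25  11100011110010000011→1 (1)
 26  11000111100100000111→1 (1)
 27  10001111001000001111→1 (1)
 28  00011110010000011111→0 (1)
 29  00111100100000111111→0 (1)
 30  01111001000001111111→0 (1)
 31  11110010000011111111→1 (0)
 32  11100100000111111110→1 (1)
 33  11001000001111111101→1 (1)
 34  10010000011111111011→1 (0)
 35  00100000111111110110→0 (0)
 36  01000001111111101100→0 (0)
 37  10000011111111011000→1 (1)
 38  00000111111110110001→0 (0)
 39  00001111111101100010→0 (0)
 40  00011111111011000100→0 (1)
 41  00111111110110001001→0 (1)
 42  01111111101100010011→0 (1)
 43  11111111011000100111→1 (0)
 44  11111110110001001110→1 (0)
 45  11111101100010011100→1 (0)
 46  11111011000100111000→1 (0)
 47  11110110001001110000→1 (0)
 48  11101100010011100000→1 (1)
 49  11011000100111000001→1 (0)
 50  10110001001110000010→1 (0)
 51  01100010011100000100→0 (0)
 52  11000100111000001000→1 (1)
 53  10001001110000010001→1 (1)
 54  00010011100000100011→0 (1)
 55  00100111000001000111→0 (0)
 56  01001110000010001110→0 (0)
 57  10011100000100011100→1 (0)
 58  00111000001000111000→0 (1)
 59  01110000010001110001→0 (1)
 60  11100000100011100011→1 (1)
 61  11000001000111000111→1 (1)
 62  10000010001110001111→1 (1)
 63  00000100011100011111→0 (0)
 64  00001000111000111110→0 (0)
 65  00010001110001111100→0 (1)
 66  00100011100011111001→0 (0)
 67  01000111000111110010→0 (0)
 68  10001110001111100100→1 (1)
 69  00011100011111001001→0 (1)
 70  00111000111110010011→0 (1)
 71  01110001111100100111→0 (1)
 72  11100011111001001111→1 (1)
 73  11000111110010011111→1 (1)
 74  10001111100100111111→1 (1)
 75  00011111001001111111→0 (1)
 76  00111110010011111111→0 (1)
 77  01111100100111111111→0 (1)
 78  11111001001111111111→1 (0)
 79  11110010011111111110→1 (0)
 80  11100100111111111100→1 (1)
 81  11001001111111111001→1 (1)
 82  10010011111111110011→1 (0)
 83  00100111111111100110→0 (0)
 84  01001111111111001100→0 (0)
 85  10011111111110011000→1 (0)
 86  00111111111100110000→0 (1)
 87  01111111111001100001→0 (1)
 88  11111111110011000011→1 (0)
 89  11111111100110000110→1 (0)
 90  11111111001100001100→1 (0)
 91  11111110011000011000→1 (0)
 92  11111100110000110000→1 (0)
 93  11111001100001100000→1 (0)
 94  11110011000011000000→1 (0)
 95  11100110000110000000→1 (1)
 96  11001100001100000001→1 (1)
 97  10011000011000000011→1 (0)
 98  00110000110000000110→0 (1)
 99  01100001100000001101→0 (0)
100  11000011000000011010→1 (1)
101  10000110000000110101→1 (1)
102  00001100000001101011→0 (0)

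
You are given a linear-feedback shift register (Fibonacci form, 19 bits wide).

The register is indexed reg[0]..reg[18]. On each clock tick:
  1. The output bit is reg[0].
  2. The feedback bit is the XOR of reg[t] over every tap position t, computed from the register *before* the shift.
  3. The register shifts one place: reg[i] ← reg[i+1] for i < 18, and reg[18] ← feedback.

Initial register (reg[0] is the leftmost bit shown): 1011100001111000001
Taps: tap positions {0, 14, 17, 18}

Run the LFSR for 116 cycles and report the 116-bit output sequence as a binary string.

tick  register→output (feedback)
  0  1011100001111000001→1 (0)
  1  0111000011110000010→0 (1)
  2  1110000111100000101→1 (0)
  3  1100001111000001010→1 (0)
  4  1000011110000010100→1 (0)
  5  0000111100000101000→0 (0)
  6  0001111000001010000→0 (1)
  7  0011110000010100001→0 (1)
  8  0111100000101000011→0 (0)
  9  1111000001010000110→1 (0)
 10  1110000010100001100→1 (1)
 11  1100000101000011001→1 (1)
 12  1000001010000110011→1 (0)
 13  0000010100001100110→0 (1)
 14  0000101000011001101→0 (1)
 15  0001010000110011011→0 (1)
 16  0010100001100110111→0 (1)
 17  0101000011001101111→0 (0)
 18  1010000110011011110→1 (1)
 19  0100001100110111101→0 (0)
 20  1000011001101111010→1 (1)
 21  0000110011011110101→0 (0)
 22  0001100110111101010→0 (1)
 23  0011001101111010101→0 (0)
 24  0110011011110101010→0 (1)
 25  1100110111101010101→1 (1)
 26  1001101111010101011→1 (1)
 27  0011011110101010111→0 (1)
 28  0110111101010101111→0 (0)
 29  1101111010101011110→1 (1)
 30  1011110101010111101→1 (1)
 31  0111101010101111011→0 (1)
 32  1111010101011110111→1 (0)
 33  1110101010111101110→1 (0)
 34  1101010101111011100→1 (0)
 35  1010101011110111000→1 (0)
 36  0101010111101110000→0 (1)
 37  1010101111011100001→1 (0)
 38  0101011110111000010→0 (1)
 39  1010111101110000101→1 (0)
 40  0101111011100001010→0 (1)
 41  1011110111000010101→1 (1)
 42  0111101110000101011→0 (0)
 43  1111011100001010110→1 (1)
 44  1110111000010101101→1 (0)
 45  1101110000101011010→1 (1)
 46  1011100001010110101→1 (1)
 47  0111000010101101011→0 (0)
 48  1110000101011010110→1 (1)
 49  1100001010110101101→1 (0)
 50  1000010101101011010→1 (1)
 51  0000101011010110101→0 (0)
 52  0001010110101101010→0 (1)
 53  0010101101011010101→0 (0)
 54  0101011010110101010→0 (1)
 55  1010110101101010101→1 (1)
 56  0101101011010101011→0 (0)
 57  1011010110101010110→1 (1)
 58  0110101101010101101→0 (1)
 59  1101011010101011011→1 (0)
 60  1010110101010110110→1 (1)
 61  0101101010101101101→0 (1)
 62  1011010101011011011→1 (0)
 63  0110101010110110110→0 (0)
 64  1101010101101101100→1 (1)
 65  1010101011011011001→1 (1)
 66  0101010110110110011→0 (1)
 67  1010101101101100111→1 (1)
 68  0101011011011001111→0 (0)
 69  1010110110110011110→1 (1)
 70  0101101101100111101→0 (0)
 71  1011011011001111010→1 (1)
 72  0110110110011110101→0 (0)
 73  1101101100111101010→1 (0)
 74  1011011001111010100→1 (0)
 75  0110110011110101000→0 (0)
 76  1101100111101010000→1 (0)
 77  1011001111010100000→1 (1)
 78  0110011110101000001→0 (1)
 79  1100111101010000011→1 (1)
 80  1001111010100000111→1 (1)
 81  0011110101000001111→0 (0)
 82  0111101010000011110→0 (0)
 83  1111010100000111100→1 (0)
 84  1110101000001111000→1 (0)
 85  1101010000011110000→1 (0)
 86  1010100000111100000→1 (1)
 87  0101000001111000001→0 (1)
 88  1010000011110000011→1 (1)
 89  0100000111100000111→0 (0)
 90  1000001111000001110→1 (0)
 91  0000011110000011100→0 (1)
 92  0000111100000111001→0 (0)
 93  0001111000001110010→0 (0)
 94  0011110000011100100→0 (0)
 95  0111100000111001000→0 (0)
 96  1111000001110010000→1 (0)
 97  1110000011100100000→1 (1)
 98  1100000111001000001→1 (0)
 99  1000001110010000010→1 (0)
100  0000011100100000100→0 (0)
101  0000111001000001000→0 (0)
102  0001110010000010000→0 (1)
103  0011100100000100001→0 (1)
104  0111001000001000011→0 (0)
105  1110010000010000110→1 (0)
106  1100100000100001100→1 (1)
107  1001000001000011001→1 (1)
108  0010000010000110011→0 (1)
109  0100000100001100111→0 (0)
110  1000001000011001110→1 (0)
111  0000010000110011100→0 (1)
112  0000100001100111001→0 (0)
113  0001000011001110010→0 (0)
114  0010000110011100100→0 (0)
115  0100001100111001000→0 (0)

10111000011110000010100001100110111101010101111011100001010110101101010101101101100111101010000011110000011100100000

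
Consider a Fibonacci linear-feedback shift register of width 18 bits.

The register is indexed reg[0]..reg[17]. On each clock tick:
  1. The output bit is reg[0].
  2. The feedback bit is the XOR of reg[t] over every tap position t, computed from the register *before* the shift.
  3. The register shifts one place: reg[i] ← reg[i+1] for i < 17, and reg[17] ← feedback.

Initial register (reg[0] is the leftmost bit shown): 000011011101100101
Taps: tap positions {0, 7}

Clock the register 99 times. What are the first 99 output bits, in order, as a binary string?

k : reg_k → out_k, fb_k
0: 000011011101100101 → 0, fb=1
1: 000110111011001011 → 0, fb=1
2: 001101110110010111 → 0, fb=1
3: 011011101100101111 → 0, fb=0
4: 110111011001011110 → 1, fb=0
5: 101110110010111100 → 1, fb=0
6: 011101100101111000 → 0, fb=0
7: 111011001011110000 → 1, fb=1
8: 110110010111100001 → 1, fb=0
9: 101100101111000010 → 1, fb=1
10: 011001011110000101 → 0, fb=1
11: 110010111100001011 → 1, fb=0
12: 100101111000010110 → 1, fb=0
13: 001011110000101100 → 0, fb=1
14: 010111100001011001 → 0, fb=0
15: 101111000010110010 → 1, fb=1
16: 011110000101100101 → 0, fb=0
17: 111100001011001010 → 1, fb=1
18: 111000010110010101 → 1, fb=0
19: 110000101100101010 → 1, fb=1
20: 100001011001010101 → 1, fb=0
21: 000010110010101010 → 0, fb=1
22: 000101100101010101 → 0, fb=0
23: 001011001010101010 → 0, fb=0
24: 010110010101010100 → 0, fb=1
25: 101100101010101001 → 1, fb=1
26: 011001010101010011 → 0, fb=1
27: 110010101010100111 → 1, fb=1
28: 100101010101001111 → 1, fb=0
29: 001010101010011110 → 0, fb=0
30: 010101010100111100 → 0, fb=1
31: 101010101001111001 → 1, fb=1
32: 010101010011110011 → 0, fb=1
33: 101010100111100111 → 1, fb=1
34: 010101001111001111 → 0, fb=0
35: 101010011110011110 → 1, fb=0
36: 010100111100111100 → 0, fb=1
37: 101001111001111001 → 1, fb=0
38: 010011110011110010 → 0, fb=1
39: 100111100111100101 → 1, fb=1
40: 001111001111001011 → 0, fb=0
41: 011110011110010110 → 0, fb=1
42: 111100111100101101 → 1, fb=0
43: 111001111001011010 → 1, fb=0
44: 110011110010110100 → 1, fb=0
45: 100111100101101000 → 1, fb=1
46: 001111001011010001 → 0, fb=0
47: 011110010110100010 → 0, fb=1
48: 111100101101000101 → 1, fb=1
49: 111001011010001011 → 1, fb=0
50: 110010110100010110 → 1, fb=0
51: 100101101000101100 → 1, fb=1
52: 001011010001011001 → 0, fb=1
53: 010110100010110011 → 0, fb=0
54: 101101000101100110 → 1, fb=1
55: 011010001011001101 → 0, fb=0
56: 110100010110011010 → 1, fb=0
57: 101000101100110100 → 1, fb=1
58: 010001011001101001 → 0, fb=1
59: 100010110011010011 → 1, fb=0
60: 000101100110100110 → 0, fb=0
61: 001011001101001100 → 0, fb=0
62: 010110011010011000 → 0, fb=1
63: 101100110100110001 → 1, fb=0
64: 011001101001100010 → 0, fb=0
65: 110011010011000100 → 1, fb=0
66: 100110100110001000 → 1, fb=1
67: 001101001100010001 → 0, fb=0
68: 011010011000100010 → 0, fb=1
69: 110100110001000101 → 1, fb=0
70: 101001100010001010 → 1, fb=1
71: 010011000100010101 → 0, fb=0
72: 100110001000101010 → 1, fb=1
73: 001100010001010101 → 0, fb=1
74: 011000100010101011 → 0, fb=0
75: 110001000101010110 → 1, fb=1
76: 100010001010101101 → 1, fb=1
77: 000100010101011011 → 0, fb=1
78: 001000101010110111 → 0, fb=0
79: 010001010101101110 → 0, fb=1
80: 100010101011011101 → 1, fb=1
81: 000101010110111011 → 0, fb=1
82: 001010101101110111 → 0, fb=0
83: 010101011011101110 → 0, fb=1
84: 101010110111011101 → 1, fb=0
85: 010101101110111010 → 0, fb=0
86: 101011011101110100 → 1, fb=0
87: 010110111011101000 → 0, fb=1
88: 101101110111010001 → 1, fb=0
89: 011011101110100010 → 0, fb=0
90: 110111011101000100 → 1, fb=0
91: 101110111010001000 → 1, fb=0
92: 011101110100010000 → 0, fb=1
93: 111011101000100001 → 1, fb=1
94: 110111010001000011 → 1, fb=0
95: 101110100010000110 → 1, fb=1
96: 011101000100001101 → 0, fb=0
97: 111010001000011010 → 1, fb=1
98: 110100010000110101 → 1, fb=0

000011011101100101111000010110010101010100111100111100101101000101100110100110001000101010110111011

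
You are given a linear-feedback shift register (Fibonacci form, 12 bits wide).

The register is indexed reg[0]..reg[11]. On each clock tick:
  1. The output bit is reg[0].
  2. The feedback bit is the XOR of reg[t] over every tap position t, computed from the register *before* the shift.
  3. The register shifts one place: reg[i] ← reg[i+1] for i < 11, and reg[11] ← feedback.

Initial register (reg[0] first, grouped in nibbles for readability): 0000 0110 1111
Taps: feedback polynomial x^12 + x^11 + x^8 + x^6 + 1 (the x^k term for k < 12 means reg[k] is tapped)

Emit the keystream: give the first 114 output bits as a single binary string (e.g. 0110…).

tick  register→output (feedback)
  0  000001101111→0 (1)
  1  000011011111→0 (0)
  2  000110111110→0 (0)
  3  001101111100→0 (0)
  4  011011111000→0 (0)
  5  110111110000→1 (0)
  6  101111100000→1 (0)
  7  011111000000→0 (0)
  8  111110000000→1 (1)
  9  111100000001→1 (0)
 10  111000000010→1 (1)
 11  110000000101→1 (0)
 12  100000001010→1 (0)
 13  000000010100→0 (0)
 14  000000101000→0 (0)
 15  000001010000→0 (0)
 16  000010100000→0 (1)
 17  000101000001→0 (1)
 18  001010000011→0 (1)
 19  010100000111→0 (1)
 20  101000001111→1 (1)
 21  010000011111→0 (0)
 22  100000111110→1 (1)
 23  000001111101→0 (1)
 24  000011111011→0 (1)
 25  000111110111→0 (0)
 26  001111101110→0 (0)
 27  011111011100→0 (1)
 28  111110111001→1 (0)
 29  111101110010→1 (0)
 30  111011100100→1 (0)
 31  110111001000→1 (0)
 32  101110010000→1 (1)
 33  011100100001→0 (0)
 34  111001000010→1 (1)
 35  110010000101→1 (0)
 36  100100001010→1 (0)
 37  001000010100→0 (0)
 38  010000101000→0 (0)
 39  100001010000→1 (1)
 40  000010100001→0 (0)
 41  000101000010→0 (0)
 42  001010000100→0 (0)
 43  010100001000→0 (1)
 44  101000010001→1 (0)
 45  010000100010→0 (1)
 46  100001000101→1 (0)
 47  000010001010→0 (1)
 48  000100010101→0 (1)
 49  001000101011→0 (1)
 50  010001010111→0 (1)
 51  100010101111→1 (0)
 52  000101011110→0 (1)
 53  001010111101→0 (1)
 54  010101111011→0 (1)
 55  101011110111→1 (1)
 56  010111101111→0 (1)
 57  101111011111→1 (1)
 58  011110111111→0 (1)
 59  111101111111→1 (0)
 60  111011111110→1 (1)
 61  110111111101→1 (0)
 62  101111111010→1 (1)
 63  011111110101→0 (0)
 64  111111101010→1 (1)
 65  111111010101→1 (0)
 66  111110101010→1 (1)
 67  111101010101→1 (0)
 68  111010101010→1 (1)
 69  110101010101→1 (0)
 70  101010101010→1 (1)
 71  010101010101→0 (1)
 72  101010101011→1 (0)
 73  010101010110→0 (0)
 74  101010101100→1 (1)
 75  010101011001→0 (0)
 76  101010110010→1 (0)
 77  010101100100→0 (1)
 78  101011001001→1 (1)
 79  010110010011→0 (1)
 80  101100100111→1 (1)
 81  011001001111→0 (0)
 82  110010011110→1 (0)
 83  100100111100→1 (1)
 84  001001111001→0 (1)
 85  010011110011→0 (0)
 86  100111100110→1 (0)
 87  001111001100→0 (1)
 88  011110011001→0 (0)
 89  111100110010→1 (0)
 90  111001100100→1 (0)
 91  110011001000→1 (0)
 92  100110010000→1 (1)
 93  001100100001→0 (0)
 94  011001000010→0 (0)
 95  110010000100→1 (1)
 96  100100001001→1 (1)
 97  001000010011→0 (1)
 98  010000100111→0 (0)
 99  100001001110→1 (0)
100  000010011100→0 (1)
101  000100111001→0 (1)
102  001001110011→0 (0)
103  010011100110→0 (1)
104  100111001101→1 (1)
105  001110011011→0 (0)
106  011100110110→0 (1)
107  111001101101→1 (0)
108  110011011010→1 (0)
109  100110110100→1 (0)
110  001101101000→0 (0)
111  011011010000→0 (0)
112  110110100000→1 (0)
113  101101000000→1 (1)

000001101111100000001010000011111011100100001010000100010101111011111110101010101011001001111001100100001001110011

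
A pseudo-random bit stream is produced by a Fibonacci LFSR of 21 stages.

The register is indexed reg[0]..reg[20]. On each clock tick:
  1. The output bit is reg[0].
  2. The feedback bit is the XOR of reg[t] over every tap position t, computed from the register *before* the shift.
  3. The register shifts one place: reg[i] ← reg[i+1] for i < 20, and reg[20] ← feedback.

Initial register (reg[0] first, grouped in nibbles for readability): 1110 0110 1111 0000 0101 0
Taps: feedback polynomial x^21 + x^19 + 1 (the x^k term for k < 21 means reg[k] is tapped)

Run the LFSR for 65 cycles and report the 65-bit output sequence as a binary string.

k : reg_k → out_k, fb_k
0: 111001101111000001010 → 1, fb=0
1: 110011011110000010100 → 1, fb=1
2: 100110111100000101001 → 1, fb=1
3: 001101111000001010011 → 0, fb=1
4: 011011110000010100111 → 0, fb=1
5: 110111100000101001111 → 1, fb=0
6: 101111000001010011110 → 1, fb=0
7: 011110000010100111100 → 0, fb=0
8: 111100000101001111000 → 1, fb=1
9: 111000001010011110001 → 1, fb=1
10: 110000010100111100011 → 1, fb=0
11: 100000101001111000110 → 1, fb=0
12: 000001010011110001100 → 0, fb=0
13: 000010100111100011000 → 0, fb=0
14: 000101001111000110000 → 0, fb=0
15: 001010011110001100000 → 0, fb=0
16: 010100111100011000000 → 0, fb=0
17: 101001111000110000000 → 1, fb=1
18: 010011110001100000001 → 0, fb=0
19: 100111100011000000010 → 1, fb=0
20: 001111000110000000100 → 0, fb=0
21: 011110001100000001000 → 0, fb=0
22: 111100011000000010000 → 1, fb=1
23: 111000110000000100001 → 1, fb=1
24: 110001100000001000011 → 1, fb=0
25: 100011000000010000110 → 1, fb=0
26: 000110000000100001100 → 0, fb=0
27: 001100000001000011000 → 0, fb=0
28: 011000000010000110000 → 0, fb=0
29: 110000000100001100000 → 1, fb=1
30: 100000001000011000001 → 1, fb=1
31: 000000010000110000011 → 0, fb=1
32: 000000100001100000111 → 0, fb=1
33: 000001000011000001111 → 0, fb=1
34: 000010000110000011111 → 0, fb=1
35: 000100001100000111111 → 0, fb=1
36: 001000011000001111111 → 0, fb=1
37: 010000110000011111111 → 0, fb=1
38: 100001100000111111111 → 1, fb=0
39: 000011000001111111110 → 0, fb=1
40: 000110000011111111101 → 0, fb=0
41: 001100000111111111010 → 0, fb=1
42: 011000001111111110101 → 0, fb=0
43: 110000011111111101010 → 1, fb=0
44: 100000111111111010100 → 1, fb=1
45: 000001111111110101001 → 0, fb=0
46: 000011111111101010010 → 0, fb=1
47: 000111111111010100101 → 0, fb=0
48: 001111111110101001010 → 0, fb=1
49: 011111111101010010101 → 0, fb=0
50: 111111111010100101010 → 1, fb=0
51: 111111110101001010100 → 1, fb=1
52: 111111101010010101001 → 1, fb=1
53: 111111010100101010011 → 1, fb=0
54: 111110101001010100110 → 1, fb=0
55: 111101010010101001100 → 1, fb=1
56: 111010100101010011001 → 1, fb=1
57: 110101001010100110011 → 1, fb=0
58: 101010010101001100110 → 1, fb=0
59: 010100101010011001100 → 0, fb=0
60: 101001010100110011000 → 1, fb=1
61: 010010101001100110001 → 0, fb=0
62: 100101010011001100010 → 1, fb=0
63: 001010100110011000100 → 0, fb=0
64: 010101001100110001000 → 0, fb=0

11100110111100000101001111000110000000100001100000111111111010100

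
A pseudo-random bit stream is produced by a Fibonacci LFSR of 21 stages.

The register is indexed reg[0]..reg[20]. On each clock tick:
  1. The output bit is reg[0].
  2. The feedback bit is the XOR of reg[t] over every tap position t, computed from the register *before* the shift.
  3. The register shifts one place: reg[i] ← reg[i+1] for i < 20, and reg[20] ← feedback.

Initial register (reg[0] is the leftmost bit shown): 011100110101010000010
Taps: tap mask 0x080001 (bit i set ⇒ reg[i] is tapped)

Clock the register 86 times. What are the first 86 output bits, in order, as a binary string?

tick  register→output (feedback)
  0  011100110101010000010→0 (1)
  1  111001101010100000101→1 (1)
  2  110011010101000001011→1 (0)
  3  100110101010000010110→1 (0)
  4  001101010100000101100→0 (0)
  5  011010101000001011000→0 (0)
  6  110101010000010110000→1 (1)
  7  101010100000101100001→1 (1)
  8  010101000001011000011→0 (1)
  9  101010000010110000111→1 (0)
 10  010100000101100001110→0 (1)
 11  101000001011000011101→1 (1)
 12  010000010110000111011→0 (1)
 13  100000101100001110111→1 (0)
 14  000001011000011101110→0 (1)
 15  000010110000111011101→0 (0)
 16  000101100001110111010→0 (1)
 17  001011000011101110101→0 (0)
 18  010110000111011101010→0 (1)
 19  101100001110111010101→1 (1)
 20  011000011101110101011→0 (1)
 21  110000111011101010111→1 (0)
 22  100001110111010101110→1 (0)
 23  000011101110101011100→0 (0)
 24  000111011101010111000→0 (0)
 25  001110111010101110000→0 (0)
 26  011101110101011100000→0 (0)
 27  111011101010111000000→1 (1)
 28  110111010101110000001→1 (1)
 29  101110101011100000011→1 (0)
 30  011101010111000000110→0 (1)
 31  111010101110000001101→1 (1)
 32  110101011100000011011→1 (0)
 33  101010111000000110110→1 (0)
 34  010101110000001101100→0 (0)
 35  101011100000011011000→1 (1)
 36  010111000000110110001→0 (0)
 37  101110000001101100010→1 (0)
 38  011100000011011000100→0 (0)
 39  111000000110110001000→1 (1)
 40  110000001101100010001→1 (1)
 41  100000011011000100011→1 (0)
 42  000000110110001000110→0 (1)
 43  000001101100010001101→0 (0)
 44  000011011000100011010→0 (1)
 45  000110110001000110101→0 (0)
 46  001101100010001101010→0 (1)
 47  011011000100011010101→0 (0)
 48  110110001000110101010→1 (0)
 49  101100010001101010100→1 (1)
 50  011000100011010101001→0 (0)
 51  110001000110101010010→1 (0)
 52  100010001101010100100→1 (1)
 53  000100011010101001001→0 (0)
 54  001000110101010010010→0 (1)
 55  010001101010100100101→0 (0)
 56  100011010101001001010→1 (0)
 57  000110101010010010100→0 (0)
 58  001101010100100101000→0 (0)
 59  011010101001001010000→0 (0)
 60  110101010010010100000→1 (1)
 61  101010100100101000001→1 (1)
 62  010101001001010000011→0 (1)
 63  101010010010100000111→1 (0)
 64  010100100101000001110→0 (1)
 65  101001001010000011101→1 (1)
 66  010010010100000111011→0 (1)
 67  100100101000001110111→1 (0)
 68  001001010000011101110→0 (1)
 69  010010100000111011101→0 (0)
 70  100101000001110111010→1 (0)
 71  001010000011101110100→0 (0)
 72  010100000111011101000→0 (0)
 73  101000001110111010000→1 (1)
 74  010000011101110100001→0 (0)
 75  100000111011101000010→1 (0)
 76  000001110111010000100→0 (0)
 77  000011101110100001000→0 (0)
 78  000111011101000010000→0 (0)
 79  001110111010000100000→0 (0)
 80  011101110100001000000→0 (0)
 81  111011101000010000000→1 (1)
 82  110111010000100000001→1 (1)
 83  101110100001000000011→1 (0)
 84  011101000010000000110→0 (1)
 85  111010000100000001101→1 (1)

01110011010101000001011000011101110101011100000011011000100011010101001001010000011101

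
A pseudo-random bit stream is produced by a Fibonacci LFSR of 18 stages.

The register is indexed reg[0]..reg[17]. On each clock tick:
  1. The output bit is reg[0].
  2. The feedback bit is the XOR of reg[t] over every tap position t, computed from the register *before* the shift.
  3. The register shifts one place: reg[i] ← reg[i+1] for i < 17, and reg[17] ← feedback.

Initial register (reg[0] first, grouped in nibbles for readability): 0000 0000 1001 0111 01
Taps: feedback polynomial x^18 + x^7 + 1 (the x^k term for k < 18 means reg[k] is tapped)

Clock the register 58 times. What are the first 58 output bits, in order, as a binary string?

0000000010010111010100101100111110001101010000100100101100

tick  register→output (feedback)
  0  000000001001011101→0 (0)
  1  000000010010111010→0 (1)
  2  000000100101110101→0 (0)
  3  000001001011101010→0 (0)
  4  000010010111010100→0 (1)
  5  000100101110101001→0 (0)
  6  001001011101010010→0 (1)
  7  010010111010100101→0 (1)
  8  100101110101001011→1 (0)
  9  001011101010010110→0 (0)
 10  010111010100101100→0 (1)
 11  101110101001011001→1 (1)
 12  011101010010110011→0 (1)
 13  111010100101100111→1 (1)
 14  110101001011001111→1 (1)
 15  101010010110011111→1 (0)
 16  010100101100111110→0 (0)
 17  101001011001111100→1 (0)
 18  010010110011111000→0 (1)
 19  100101100111110001→1 (1)
 20  001011001111100011→0 (0)
 21  010110011111000110→0 (1)
 22  101100111110001101→1 (0)
 23  011001111100011010→0 (1)
 24  110011111000110101→1 (0)
 25  100111110001101010→1 (0)
 26  001111100011010100→0 (0)
 27  011111000110101000→0 (0)
 28  111110001101010000→1 (1)
 29  111100011010100001→1 (0)
 30  111000110101000010→1 (0)
 31  110001101010000100→1 (1)
 32  100011010100001001→1 (0)
 33  000110101000010010→0 (0)
 34  001101010000100100→0 (1)
 35  011010100001001001→0 (0)
 36  110101000010010010→1 (1)
 37  101010000100100101→1 (1)
 38  010100001001001011→0 (0)
 39  101000010010010110→1 (0)
 40  010000100100101100→0 (0)
 41  100001001001011000→1 (1)
 42  000010010010110001→0 (1)
 43  000100100101100011→0 (0)
 44  001001001011000110→0 (0)
 45  010010010110001100→0 (1)
 46  100100101100011001→1 (1)
 47  001001011000110011→0 (1)
 48  010010110001100111→0 (1)
 49  100101100011001111→1 (1)
 50  001011000110011111→0 (0)
 51  010110001100111110→0 (0)
 52  101100011001111100→1 (0)
 53  011000110011111000→0 (1)
 54  110001100111110001→1 (1)
 55  100011001111100011→1 (1)
 56  000110011111000111→0 (1)
 57  001100111110001111→0 (1)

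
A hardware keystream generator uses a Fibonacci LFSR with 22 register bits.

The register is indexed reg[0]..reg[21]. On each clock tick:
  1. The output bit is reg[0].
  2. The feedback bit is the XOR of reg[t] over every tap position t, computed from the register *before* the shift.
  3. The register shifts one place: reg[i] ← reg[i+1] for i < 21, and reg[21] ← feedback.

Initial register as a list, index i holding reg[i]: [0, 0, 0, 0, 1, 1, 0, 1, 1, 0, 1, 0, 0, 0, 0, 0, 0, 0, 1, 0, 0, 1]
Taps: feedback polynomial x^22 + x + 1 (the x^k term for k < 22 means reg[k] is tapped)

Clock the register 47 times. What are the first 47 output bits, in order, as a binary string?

step | reg (before) | out | fb
   0 | 0000110110100000001001 | 0 | 0
   1 | 0001101101000000010010 | 0 | 0
   2 | 0011011010000000100100 | 0 | 0
   3 | 0110110100000001001000 | 0 | 1
   4 | 1101101000000010010001 | 1 | 0
   5 | 1011010000000100100010 | 1 | 1
   6 | 0110100000001001000101 | 0 | 1
   7 | 1101000000010010001011 | 1 | 0
   8 | 1010000000100100010110 | 1 | 1
   9 | 0100000001001000101101 | 0 | 1
  10 | 1000000010010001011011 | 1 | 1
  11 | 0000000100100010110111 | 0 | 0
  12 | 0000001001000101101110 | 0 | 0
  13 | 0000010010001011011100 | 0 | 0
  14 | 0000100100010110111000 | 0 | 0
  15 | 0001001000101101110000 | 0 | 0
  16 | 0010010001011011100000 | 0 | 0
  17 | 0100100010110111000000 | 0 | 1
  18 | 1001000101101110000001 | 1 | 1
  19 | 0010001011011100000011 | 0 | 0
  20 | 0100010110111000000110 | 0 | 1
  21 | 1000101101110000001101 | 1 | 1
  22 | 0001011011100000011011 | 0 | 0
  23 | 0010110111000000110110 | 0 | 0
  24 | 0101101110000001101100 | 0 | 1
  25 | 1011011100000011011001 | 1 | 1
  26 | 0110111000000110110011 | 0 | 1
  27 | 1101110000001101100111 | 1 | 0
  28 | 1011100000011011001110 | 1 | 1
  29 | 0111000000110110011101 | 0 | 1
  30 | 1110000001101100111011 | 1 | 0
  31 | 1100000011011001110110 | 1 | 0
  32 | 1000000110110011101100 | 1 | 1
  33 | 0000001101100111011001 | 0 | 0
  34 | 0000011011001110110010 | 0 | 0
  35 | 0000110110011101100100 | 0 | 0
  36 | 0001101100111011001000 | 0 | 0
  37 | 0011011001110110010000 | 0 | 0
  38 | 0110110011101100100000 | 0 | 1
  39 | 1101100111011001000001 | 1 | 0
  40 | 1011001110110010000010 | 1 | 1
  41 | 0110011101100100000101 | 0 | 1
  42 | 1100111011001000001011 | 1 | 0
  43 | 1001110110010000010110 | 1 | 1
  44 | 0011101100100000101101 | 0 | 0
  45 | 0111011001000001011010 | 0 | 1
  46 | 1110110010000010110101 | 1 | 0

00001101101000000010010001011011100000011011001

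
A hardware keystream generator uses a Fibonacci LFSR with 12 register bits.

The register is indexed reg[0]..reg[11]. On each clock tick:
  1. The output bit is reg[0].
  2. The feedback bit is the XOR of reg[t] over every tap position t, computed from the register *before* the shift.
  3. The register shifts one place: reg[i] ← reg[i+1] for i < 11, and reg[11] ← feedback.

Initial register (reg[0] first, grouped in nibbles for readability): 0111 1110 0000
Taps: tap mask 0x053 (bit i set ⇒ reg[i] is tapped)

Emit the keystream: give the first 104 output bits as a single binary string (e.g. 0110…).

01111110000011100001011101101001010101111011011011100000110100011000000010101010000111011000100111000111

tick  register→output (feedback)
  0  011111100000→0 (1)
  1  111111000001→1 (1)
  2  111110000011→1 (1)
  3  111100000111→1 (0)
  4  111000001110→1 (0)
  5  110000011100→1 (0)
  6  100000111000→1 (0)
  7  000001110000→0 (1)
  8  000011100001→0 (0)
  9  000111000010→0 (1)
 10  001110000101→0 (1)
 11  011100001011→0 (1)
 12  111000010111→1 (0)
 13  110000101110→1 (1)
 14  100001011101→1 (1)
 15  000010111011→0 (0)
 16  000101110110→0 (1)
 17  001011101101→0 (0)
 18  010111011010→0 (0)
 19  101110110100→1 (1)
 20  011101101001→0 (0)
 21  111011010010→1 (1)
 22  110110100101→1 (0)
 23  101101001010→1 (1)
 24  011010010101→0 (0)
 25  110100101010→1 (1)
 26  101001010101→1 (1)
 27  010010101011→0 (1)
 28  100101010111→1 (1)
 29  001010101111→0 (0)
 30  010101011110→0 (1)
 31  101010111101→1 (1)
 32  010101111011→0 (0)
 33  101011110110→1 (1)
 34  010111101101→0 (1)
 35  101111011011→1 (0)
 36  011110110110→0 (1)
 37  111101101101→1 (1)
 38  111011011011→1 (1)
 39  110110110111→1 (0)
 40  101101101110→1 (0)
 41  011011011100→0 (0)
 42  110110111000→1 (0)
 43  101101110000→1 (0)
 44  011011100000→0 (1)
 45  110111000001→1 (1)
 46  101110000011→1 (0)
 47  011100000110→0 (1)
 48  111000001101→1 (0)
 49  110000011010→1 (0)
 50  100000110100→1 (0)
 51  000001101000→0 (1)
 52  000011010001→0 (1)
 53  000110100011→0 (0)
 54  001101000110→0 (0)
 55  011010001100→0 (0)
 56  110100011000→1 (0)
 57  101000110000→1 (0)
 58  010001100000→0 (0)
 59  100011000000→1 (0)
 60  000110000000→0 (1)
 61  001100000001→0 (0)
 62  011000000010→0 (1)
 63  110000000101→1 (0)
 64  100000001010→1 (1)
 65  000000010101→0 (0)
 66  000000101010→0 (1)
 67  000001010101→0 (0)
 68  000010101010→0 (0)
 69  000101010100→0 (0)
 70  001010101000→0 (0)
 71  010101010000→0 (1)
 72  101010100001→1 (1)
 73  010101000011→0 (1)
 74  101010000111→1 (0)
 75  010100001110→0 (1)
 76  101000011101→1 (1)
 77  010000111011→0 (0)
 78  100001110110→1 (0)
 79  000011101100→0 (0)
 80  000111011000→0 (1)
 81  001110110001→0 (0)
 82  011101100010→0 (0)
 83  111011000100→1 (1)
 84  110110001001→1 (1)
 85  101100010011→1 (1)
 86  011000100111→0 (0)
 87  110001001110→1 (0)
 88  100010011100→1 (0)
 89  000100111000→0 (1)
 90  001001110001→0 (1)
 91  010011100011→0 (1)
 92  100111000111→1 (0)
 93  001110001110→0 (1)
 94  011100011101→0 (1)
 95  111000111011→1 (1)
 96  110001110111→1 (1)
 97  100011101111→1 (1)
 98  000111011111→0 (1)
 99  001110111111→0 (0)
100  011101111110→0 (0)
101  111011111100→1 (0)
102  110111111000→1 (0)
103  101111110000→1 (1)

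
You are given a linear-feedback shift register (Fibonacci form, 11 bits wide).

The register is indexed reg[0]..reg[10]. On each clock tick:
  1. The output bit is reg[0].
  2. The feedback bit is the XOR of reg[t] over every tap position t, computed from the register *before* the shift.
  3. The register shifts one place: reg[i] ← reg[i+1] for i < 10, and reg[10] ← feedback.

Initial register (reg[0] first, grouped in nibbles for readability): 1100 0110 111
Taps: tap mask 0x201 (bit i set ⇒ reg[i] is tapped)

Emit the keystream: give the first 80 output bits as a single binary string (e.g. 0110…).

11000110111000001110010101001111011101001101100010110110101110001110110000011011

k : reg_k → out_k, fb_k
0: 11000110111 → 1, fb=0
1: 10001101110 → 1, fb=0
2: 00011011100 → 0, fb=0
3: 00110111000 → 0, fb=0
4: 01101110000 → 0, fb=0
5: 11011100000 → 1, fb=1
6: 10111000001 → 1, fb=1
7: 01110000011 → 0, fb=1
8: 11100000111 → 1, fb=0
9: 11000001110 → 1, fb=0
10: 10000011100 → 1, fb=1
11: 00000111001 → 0, fb=0
12: 00001110010 → 0, fb=1
13: 00011100101 → 0, fb=0
14: 00111001010 → 0, fb=1
15: 01110010101 → 0, fb=0
16: 11100101010 → 1, fb=0
17: 11001010100 → 1, fb=1
18: 10010101001 → 1, fb=1
19: 00101010011 → 0, fb=1
20: 01010100111 → 0, fb=1
21: 10101001111 → 1, fb=0
22: 01010011110 → 0, fb=1
23: 10100111101 → 1, fb=1
24: 01001111011 → 0, fb=1
25: 10011110111 → 1, fb=0
26: 00111101110 → 0, fb=1
27: 01111011101 → 0, fb=0
28: 11110111010 → 1, fb=0
29: 11101110100 → 1, fb=1
30: 11011101001 → 1, fb=1
31: 10111010011 → 1, fb=0
32: 01110100110 → 0, fb=1
33: 11101001101 → 1, fb=1
34: 11010011011 → 1, fb=0
35: 10100110110 → 1, fb=0
36: 01001101100 → 0, fb=0
37: 10011011000 → 1, fb=1
38: 00110110001 → 0, fb=0
39: 01101100010 → 0, fb=1
40: 11011000101 → 1, fb=1
41: 10110001011 → 1, fb=0
42: 01100010110 → 0, fb=1
43: 11000101101 → 1, fb=1
44: 10001011011 → 1, fb=0
45: 00010110110 → 0, fb=1
46: 00101101101 → 0, fb=0
47: 01011011010 → 0, fb=1
48: 10110110101 → 1, fb=1
49: 01101101011 → 0, fb=1
50: 11011010111 → 1, fb=0
51: 10110101110 → 1, fb=0
52: 01101011100 → 0, fb=0
53: 11010111000 → 1, fb=1
54: 10101110001 → 1, fb=1
55: 01011100011 → 0, fb=1
56: 10111000111 → 1, fb=0
57: 01110001110 → 0, fb=1
58: 11100011101 → 1, fb=1
59: 11000111011 → 1, fb=0
60: 10001110110 → 1, fb=0
61: 00011101100 → 0, fb=0
62: 00111011000 → 0, fb=0
63: 01110110000 → 0, fb=0
64: 11101100000 → 1, fb=1
65: 11011000001 → 1, fb=1
66: 10110000011 → 1, fb=0
67: 01100000110 → 0, fb=1
68: 11000001101 → 1, fb=1
69: 10000011011 → 1, fb=0
70: 00000110110 → 0, fb=1
71: 00001101101 → 0, fb=0
72: 00011011010 → 0, fb=1
73: 00110110101 → 0, fb=0
74: 01101101010 → 0, fb=1
75: 11011010101 → 1, fb=1
76: 10110101011 → 1, fb=0
77: 01101010110 → 0, fb=1
78: 11010101101 → 1, fb=1
79: 10101011011 → 1, fb=0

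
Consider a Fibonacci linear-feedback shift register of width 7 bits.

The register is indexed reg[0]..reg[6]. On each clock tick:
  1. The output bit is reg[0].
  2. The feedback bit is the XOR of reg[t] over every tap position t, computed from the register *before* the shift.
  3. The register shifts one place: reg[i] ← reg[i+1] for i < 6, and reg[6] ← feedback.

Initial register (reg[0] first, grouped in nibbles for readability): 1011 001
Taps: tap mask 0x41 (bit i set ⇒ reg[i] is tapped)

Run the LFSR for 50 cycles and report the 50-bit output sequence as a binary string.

tick  register→output (feedback)
  0  1011001→1 (0)
  1  0110010→0 (0)
  2  1100100→1 (1)
  3  1001001→1 (0)
  4  0010010→0 (0)
  5  0100100→0 (0)
  6  1001000→1 (1)
  7  0010001→0 (1)
  8  0100011→0 (1)
  9  1000111→1 (0)
 10  0001110→0 (0)
 11  0011100→0 (0)
 12  0111000→0 (0)
 13  1110000→1 (1)
 14  1100001→1 (0)
 15  1000010→1 (1)
 16  0000101→0 (1)
 17  0001011→0 (1)
 18  0010111→0 (1)
 19  0101111→0 (1)
 20  1011111→1 (0)
 21  0111110→0 (0)
 22  1111100→1 (1)
 23  1111001→1 (0)
 24  1110010→1 (1)
 25  1100101→1 (0)
 26  1001010→1 (1)
 27  0010101→0 (1)
 28  0101011→0 (1)
 29  1010111→1 (0)
 30  0101110→0 (0)
 31  1011100→1 (1)
 32  0111001→0 (1)
 33  1110011→1 (0)
 34  1100110→1 (1)
 35  1001101→1 (0)
 36  0011010→0 (0)
 37  0110100→0 (0)
 38  1101000→1 (1)
 39  1010001→1 (0)
 40  0100010→0 (0)
 41  1000100→1 (1)
 42  0001001→0 (1)
 43  0010011→0 (1)
 44  0100111→0 (1)
 45  1001111→1 (0)
 46  0011110→0 (0)
 47  0111100→0 (0)
 48  1111000→1 (1)
 49  1110001→1 (0)

10110010010001110000101111100101011100110100010011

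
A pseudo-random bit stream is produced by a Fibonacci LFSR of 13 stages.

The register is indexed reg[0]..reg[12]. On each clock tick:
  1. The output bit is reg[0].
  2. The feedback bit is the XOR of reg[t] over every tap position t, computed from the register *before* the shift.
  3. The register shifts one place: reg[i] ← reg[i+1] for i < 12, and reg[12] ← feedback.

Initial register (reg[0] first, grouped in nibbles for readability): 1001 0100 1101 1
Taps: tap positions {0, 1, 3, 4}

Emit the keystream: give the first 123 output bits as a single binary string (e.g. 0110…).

100101001101101010110000100010101110101100110110101111000010111100111111110110100001100011111011000010110010111110110111101

step | reg (before) | out | fb
   0 | 1001010011011 | 1 | 0
   1 | 0010100110110 | 0 | 1
   2 | 0101001101101 | 0 | 0
   3 | 1010011011010 | 1 | 1
   4 | 0100110110101 | 0 | 0
   5 | 1001101101010 | 1 | 1
   6 | 0011011010101 | 0 | 1
   7 | 0110110101011 | 0 | 0
   8 | 1101101010110 | 1 | 0
   9 | 1011010101100 | 1 | 0
  10 | 0110101011000 | 0 | 0
  11 | 1101010110000 | 1 | 1
  12 | 1010101100001 | 1 | 0
  13 | 0101011000010 | 0 | 0
  14 | 1010110000100 | 1 | 0
  15 | 0101100001000 | 0 | 1
  16 | 1011000010001 | 1 | 0
  17 | 0110000100010 | 0 | 1
  18 | 1100001000101 | 1 | 0
  19 | 1000010001010 | 1 | 1
  20 | 0000100010101 | 0 | 1
  21 | 0001000101011 | 0 | 1
  22 | 0010001010111 | 0 | 0
  23 | 0100010101110 | 0 | 1
  24 | 1000101011101 | 1 | 0
  25 | 0001010111010 | 0 | 1
  26 | 0010101110101 | 0 | 1
  27 | 0101011101011 | 0 | 0
  28 | 1010111010110 | 1 | 0
  29 | 0101110101100 | 0 | 1
  30 | 1011101011001 | 1 | 1
  31 | 0111010110011 | 0 | 0
  32 | 1110101100110 | 1 | 1
  33 | 1101011001101 | 1 | 1
  34 | 1010110011011 | 1 | 0
  35 | 0101100110110 | 0 | 1
  36 | 1011001101101 | 1 | 0
  37 | 0110011011010 | 0 | 1
  38 | 1100110110101 | 1 | 1
  39 | 1001101101011 | 1 | 1
  40 | 0011011010111 | 0 | 1
  41 | 0110110101111 | 0 | 0
  42 | 1101101011110 | 1 | 0
  43 | 1011010111100 | 1 | 0
  44 | 0110101111000 | 0 | 0
  45 | 1101011110000 | 1 | 1
  46 | 1010111100001 | 1 | 0
  47 | 0101111000010 | 0 | 1
  48 | 1011110000101 | 1 | 1
  49 | 0111100001011 | 0 | 1
  50 | 1111000010111 | 1 | 1
  51 | 1110000101111 | 1 | 0
  52 | 1100001011110 | 1 | 0
  53 | 1000010111100 | 1 | 1
  54 | 0000101111001 | 0 | 1
  55 | 0001011110011 | 0 | 1
  56 | 0010111100111 | 0 | 1
  57 | 0101111001111 | 0 | 1
  58 | 1011110011111 | 1 | 1
  59 | 0111100111111 | 0 | 1
  60 | 1111001111111 | 1 | 1
  61 | 1110011111111 | 1 | 0
  62 | 1100111111110 | 1 | 1
  63 | 1001111111101 | 1 | 1
  64 | 0011111111011 | 0 | 0
  65 | 0111111110110 | 0 | 1
  66 | 1111111101101 | 1 | 0
  67 | 1111111011010 | 1 | 0
  68 | 1111110110100 | 1 | 0
  69 | 1111101101000 | 1 | 0
  70 | 1111011010000 | 1 | 1
  71 | 1110110100001 | 1 | 1
  72 | 1101101000011 | 1 | 0
  73 | 1011010000110 | 1 | 0
  74 | 0110100001100 | 0 | 0
  75 | 1101000011000 | 1 | 1
  76 | 1010000110001 | 1 | 1
  77 | 0100001100011 | 0 | 1
  78 | 1000011000111 | 1 | 1
  79 | 0000110001111 | 0 | 1
  80 | 0001100011111 | 0 | 0
  81 | 0011000111110 | 0 | 1
  82 | 0110001111101 | 0 | 1
  83 | 1100011111011 | 1 | 0
  84 | 1000111110110 | 1 | 0
  85 | 0001111101100 | 0 | 0
  86 | 0011111011000 | 0 | 0
  87 | 0111110110000 | 0 | 1
  88 | 1111101100001 | 1 | 0
  89 | 1111011000010 | 1 | 1
  90 | 1110110000101 | 1 | 1
  91 | 1101100001011 | 1 | 0
  92 | 1011000010110 | 1 | 0
  93 | 0110000101100 | 0 | 1
  94 | 1100001011001 | 1 | 0
  95 | 1000010110010 | 1 | 1
  96 | 0000101100101 | 0 | 1
  97 | 0001011001011 | 0 | 1
  98 | 0010110010111 | 0 | 1
  99 | 0101100101111 | 0 | 1
 100 | 1011001011111 | 1 | 0
 101 | 0110010111110 | 0 | 1
 102 | 1100101111101 | 1 | 1
 103 | 1001011111011 | 1 | 0
 104 | 0010111110110 | 0 | 1
 105 | 0101111101101 | 0 | 1
 106 | 1011111011011 | 1 | 1
 107 | 0111110110111 | 0 | 1
 108 | 1111101101111 | 1 | 0
 109 | 1111011011110 | 1 | 1
 110 | 1110110111101 | 1 | 1
 111 | 1101101111011 | 1 | 0
 112 | 1011011110110 | 1 | 0
 113 | 0110111101100 | 0 | 0
 114 | 1101111011000 | 1 | 0
 115 | 1011110110000 | 1 | 1
 116 | 0111101100001 | 0 | 1
 117 | 1111011000011 | 1 | 1
 118 | 1110110000111 | 1 | 1
 119 | 1101100001111 | 1 | 0
 120 | 1011000011110 | 1 | 0
 121 | 0110000111100 | 0 | 1
 122 | 1100001111001 | 1 | 0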